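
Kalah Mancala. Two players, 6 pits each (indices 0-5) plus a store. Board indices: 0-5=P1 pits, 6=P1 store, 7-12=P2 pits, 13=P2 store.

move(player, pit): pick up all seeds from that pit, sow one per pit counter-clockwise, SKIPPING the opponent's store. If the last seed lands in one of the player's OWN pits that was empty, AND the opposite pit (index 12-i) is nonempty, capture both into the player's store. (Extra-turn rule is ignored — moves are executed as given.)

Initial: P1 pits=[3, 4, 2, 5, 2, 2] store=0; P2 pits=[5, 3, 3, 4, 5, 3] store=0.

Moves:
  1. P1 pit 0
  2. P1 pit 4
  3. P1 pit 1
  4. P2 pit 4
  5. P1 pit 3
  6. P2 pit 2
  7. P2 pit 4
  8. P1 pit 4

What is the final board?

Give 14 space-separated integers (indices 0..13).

Move 1: P1 pit0 -> P1=[0,5,3,6,2,2](0) P2=[5,3,3,4,5,3](0)
Move 2: P1 pit4 -> P1=[0,5,3,6,0,3](1) P2=[5,3,3,4,5,3](0)
Move 3: P1 pit1 -> P1=[0,0,4,7,1,4](2) P2=[5,3,3,4,5,3](0)
Move 4: P2 pit4 -> P1=[1,1,5,7,1,4](2) P2=[5,3,3,4,0,4](1)
Move 5: P1 pit3 -> P1=[1,1,5,0,2,5](3) P2=[6,4,4,5,0,4](1)
Move 6: P2 pit2 -> P1=[1,1,5,0,2,5](3) P2=[6,4,0,6,1,5](2)
Move 7: P2 pit4 -> P1=[1,1,5,0,2,5](3) P2=[6,4,0,6,0,6](2)
Move 8: P1 pit4 -> P1=[1,1,5,0,0,6](4) P2=[6,4,0,6,0,6](2)

Answer: 1 1 5 0 0 6 4 6 4 0 6 0 6 2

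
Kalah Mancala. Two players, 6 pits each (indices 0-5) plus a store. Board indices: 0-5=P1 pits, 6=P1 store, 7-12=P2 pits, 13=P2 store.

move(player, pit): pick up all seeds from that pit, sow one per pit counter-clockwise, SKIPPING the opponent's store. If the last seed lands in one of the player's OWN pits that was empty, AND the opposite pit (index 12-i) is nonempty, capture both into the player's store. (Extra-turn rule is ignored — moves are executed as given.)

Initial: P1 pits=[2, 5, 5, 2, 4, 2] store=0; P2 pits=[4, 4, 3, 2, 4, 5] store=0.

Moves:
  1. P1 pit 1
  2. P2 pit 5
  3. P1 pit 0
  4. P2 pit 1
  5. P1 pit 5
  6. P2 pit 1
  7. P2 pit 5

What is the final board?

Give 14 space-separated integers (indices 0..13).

Move 1: P1 pit1 -> P1=[2,0,6,3,5,3](1) P2=[4,4,3,2,4,5](0)
Move 2: P2 pit5 -> P1=[3,1,7,4,5,3](1) P2=[4,4,3,2,4,0](1)
Move 3: P1 pit0 -> P1=[0,2,8,5,5,3](1) P2=[4,4,3,2,4,0](1)
Move 4: P2 pit1 -> P1=[0,2,8,5,5,3](1) P2=[4,0,4,3,5,1](1)
Move 5: P1 pit5 -> P1=[0,2,8,5,5,0](2) P2=[5,1,4,3,5,1](1)
Move 6: P2 pit1 -> P1=[0,2,8,5,5,0](2) P2=[5,0,5,3,5,1](1)
Move 7: P2 pit5 -> P1=[0,2,8,5,5,0](2) P2=[5,0,5,3,5,0](2)

Answer: 0 2 8 5 5 0 2 5 0 5 3 5 0 2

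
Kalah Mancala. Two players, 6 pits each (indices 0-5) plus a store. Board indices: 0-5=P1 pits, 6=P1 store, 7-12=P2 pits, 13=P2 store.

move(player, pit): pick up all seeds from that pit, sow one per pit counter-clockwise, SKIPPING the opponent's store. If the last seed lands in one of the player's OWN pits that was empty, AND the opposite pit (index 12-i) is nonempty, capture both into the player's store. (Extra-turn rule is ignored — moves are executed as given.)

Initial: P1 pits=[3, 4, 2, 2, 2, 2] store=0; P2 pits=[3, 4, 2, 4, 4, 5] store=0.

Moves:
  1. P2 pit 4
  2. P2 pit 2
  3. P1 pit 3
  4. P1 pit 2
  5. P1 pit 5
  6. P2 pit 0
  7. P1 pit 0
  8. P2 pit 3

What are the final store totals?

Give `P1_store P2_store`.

Move 1: P2 pit4 -> P1=[4,5,2,2,2,2](0) P2=[3,4,2,4,0,6](1)
Move 2: P2 pit2 -> P1=[4,0,2,2,2,2](0) P2=[3,4,0,5,0,6](7)
Move 3: P1 pit3 -> P1=[4,0,2,0,3,3](0) P2=[3,4,0,5,0,6](7)
Move 4: P1 pit2 -> P1=[4,0,0,1,4,3](0) P2=[3,4,0,5,0,6](7)
Move 5: P1 pit5 -> P1=[4,0,0,1,4,0](1) P2=[4,5,0,5,0,6](7)
Move 6: P2 pit0 -> P1=[4,0,0,1,4,0](1) P2=[0,6,1,6,1,6](7)
Move 7: P1 pit0 -> P1=[0,1,1,2,5,0](1) P2=[0,6,1,6,1,6](7)
Move 8: P2 pit3 -> P1=[1,2,2,2,5,0](1) P2=[0,6,1,0,2,7](8)

Answer: 1 8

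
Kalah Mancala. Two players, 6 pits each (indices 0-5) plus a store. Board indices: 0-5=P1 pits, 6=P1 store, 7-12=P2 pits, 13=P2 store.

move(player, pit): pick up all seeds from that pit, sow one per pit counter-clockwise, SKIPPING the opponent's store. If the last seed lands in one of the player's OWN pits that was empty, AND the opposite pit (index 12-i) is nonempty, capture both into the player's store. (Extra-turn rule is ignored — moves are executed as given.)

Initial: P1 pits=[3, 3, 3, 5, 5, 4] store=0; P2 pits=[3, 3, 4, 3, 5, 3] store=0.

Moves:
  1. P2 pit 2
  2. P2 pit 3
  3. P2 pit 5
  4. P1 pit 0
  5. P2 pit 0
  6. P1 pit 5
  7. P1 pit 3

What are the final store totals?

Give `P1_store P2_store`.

Move 1: P2 pit2 -> P1=[3,3,3,5,5,4](0) P2=[3,3,0,4,6,4](1)
Move 2: P2 pit3 -> P1=[4,3,3,5,5,4](0) P2=[3,3,0,0,7,5](2)
Move 3: P2 pit5 -> P1=[5,4,4,6,5,4](0) P2=[3,3,0,0,7,0](3)
Move 4: P1 pit0 -> P1=[0,5,5,7,6,5](0) P2=[3,3,0,0,7,0](3)
Move 5: P2 pit0 -> P1=[0,5,0,7,6,5](0) P2=[0,4,1,0,7,0](9)
Move 6: P1 pit5 -> P1=[0,5,0,7,6,0](1) P2=[1,5,2,1,7,0](9)
Move 7: P1 pit3 -> P1=[0,5,0,0,7,1](2) P2=[2,6,3,2,7,0](9)

Answer: 2 9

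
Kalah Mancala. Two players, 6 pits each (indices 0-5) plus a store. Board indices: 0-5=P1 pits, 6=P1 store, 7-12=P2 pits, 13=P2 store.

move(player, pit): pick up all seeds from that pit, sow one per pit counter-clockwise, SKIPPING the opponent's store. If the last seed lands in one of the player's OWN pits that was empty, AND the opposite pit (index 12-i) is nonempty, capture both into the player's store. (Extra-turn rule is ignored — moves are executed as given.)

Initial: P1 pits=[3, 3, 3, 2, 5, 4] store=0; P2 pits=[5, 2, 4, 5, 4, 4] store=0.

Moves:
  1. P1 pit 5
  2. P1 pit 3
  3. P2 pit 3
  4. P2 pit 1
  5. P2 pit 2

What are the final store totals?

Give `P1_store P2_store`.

Answer: 8 2

Derivation:
Move 1: P1 pit5 -> P1=[3,3,3,2,5,0](1) P2=[6,3,5,5,4,4](0)
Move 2: P1 pit3 -> P1=[3,3,3,0,6,0](8) P2=[0,3,5,5,4,4](0)
Move 3: P2 pit3 -> P1=[4,4,3,0,6,0](8) P2=[0,3,5,0,5,5](1)
Move 4: P2 pit1 -> P1=[4,4,3,0,6,0](8) P2=[0,0,6,1,6,5](1)
Move 5: P2 pit2 -> P1=[5,5,3,0,6,0](8) P2=[0,0,0,2,7,6](2)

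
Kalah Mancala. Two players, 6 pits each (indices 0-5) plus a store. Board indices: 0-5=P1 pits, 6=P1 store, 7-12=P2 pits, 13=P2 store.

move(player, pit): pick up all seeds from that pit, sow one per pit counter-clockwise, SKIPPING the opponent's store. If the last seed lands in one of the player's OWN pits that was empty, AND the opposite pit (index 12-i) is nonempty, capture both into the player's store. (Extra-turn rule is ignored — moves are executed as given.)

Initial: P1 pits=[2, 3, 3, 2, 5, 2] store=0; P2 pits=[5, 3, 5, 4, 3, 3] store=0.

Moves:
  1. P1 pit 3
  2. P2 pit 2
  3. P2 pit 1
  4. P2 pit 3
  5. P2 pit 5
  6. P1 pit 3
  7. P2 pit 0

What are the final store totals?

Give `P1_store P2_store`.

Answer: 0 9

Derivation:
Move 1: P1 pit3 -> P1=[2,3,3,0,6,3](0) P2=[5,3,5,4,3,3](0)
Move 2: P2 pit2 -> P1=[3,3,3,0,6,3](0) P2=[5,3,0,5,4,4](1)
Move 3: P2 pit1 -> P1=[3,3,3,0,6,3](0) P2=[5,0,1,6,5,4](1)
Move 4: P2 pit3 -> P1=[4,4,4,0,6,3](0) P2=[5,0,1,0,6,5](2)
Move 5: P2 pit5 -> P1=[5,5,5,1,6,3](0) P2=[5,0,1,0,6,0](3)
Move 6: P1 pit3 -> P1=[5,5,5,0,7,3](0) P2=[5,0,1,0,6,0](3)
Move 7: P2 pit0 -> P1=[0,5,5,0,7,3](0) P2=[0,1,2,1,7,0](9)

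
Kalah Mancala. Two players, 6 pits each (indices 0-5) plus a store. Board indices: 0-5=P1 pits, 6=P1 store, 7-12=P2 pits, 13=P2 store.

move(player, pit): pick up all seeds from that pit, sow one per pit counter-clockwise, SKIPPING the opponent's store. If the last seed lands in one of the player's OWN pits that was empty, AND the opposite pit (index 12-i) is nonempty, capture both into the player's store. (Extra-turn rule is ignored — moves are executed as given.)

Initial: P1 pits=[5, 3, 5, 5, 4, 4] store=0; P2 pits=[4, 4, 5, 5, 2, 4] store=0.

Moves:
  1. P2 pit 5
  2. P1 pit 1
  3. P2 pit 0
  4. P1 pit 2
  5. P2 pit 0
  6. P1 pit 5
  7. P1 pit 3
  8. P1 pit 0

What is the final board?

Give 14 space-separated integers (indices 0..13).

Move 1: P2 pit5 -> P1=[6,4,6,5,4,4](0) P2=[4,4,5,5,2,0](1)
Move 2: P1 pit1 -> P1=[6,0,7,6,5,5](0) P2=[4,4,5,5,2,0](1)
Move 3: P2 pit0 -> P1=[6,0,7,6,5,5](0) P2=[0,5,6,6,3,0](1)
Move 4: P1 pit2 -> P1=[6,0,0,7,6,6](1) P2=[1,6,7,6,3,0](1)
Move 5: P2 pit0 -> P1=[6,0,0,7,6,6](1) P2=[0,7,7,6,3,0](1)
Move 6: P1 pit5 -> P1=[6,0,0,7,6,0](2) P2=[1,8,8,7,4,0](1)
Move 7: P1 pit3 -> P1=[6,0,0,0,7,1](3) P2=[2,9,9,8,4,0](1)
Move 8: P1 pit0 -> P1=[0,1,1,1,8,2](4) P2=[2,9,9,8,4,0](1)

Answer: 0 1 1 1 8 2 4 2 9 9 8 4 0 1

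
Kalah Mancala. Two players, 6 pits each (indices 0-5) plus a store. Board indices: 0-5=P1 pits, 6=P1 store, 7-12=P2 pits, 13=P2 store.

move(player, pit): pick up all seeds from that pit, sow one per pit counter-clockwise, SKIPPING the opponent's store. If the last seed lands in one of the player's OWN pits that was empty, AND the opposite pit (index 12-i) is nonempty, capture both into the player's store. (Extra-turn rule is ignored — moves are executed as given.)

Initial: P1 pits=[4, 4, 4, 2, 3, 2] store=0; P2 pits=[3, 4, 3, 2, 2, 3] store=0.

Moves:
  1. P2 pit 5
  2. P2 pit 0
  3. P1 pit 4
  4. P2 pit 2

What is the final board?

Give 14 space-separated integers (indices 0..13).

Answer: 5 5 4 2 0 3 1 1 5 0 4 3 1 2

Derivation:
Move 1: P2 pit5 -> P1=[5,5,4,2,3,2](0) P2=[3,4,3,2,2,0](1)
Move 2: P2 pit0 -> P1=[5,5,4,2,3,2](0) P2=[0,5,4,3,2,0](1)
Move 3: P1 pit4 -> P1=[5,5,4,2,0,3](1) P2=[1,5,4,3,2,0](1)
Move 4: P2 pit2 -> P1=[5,5,4,2,0,3](1) P2=[1,5,0,4,3,1](2)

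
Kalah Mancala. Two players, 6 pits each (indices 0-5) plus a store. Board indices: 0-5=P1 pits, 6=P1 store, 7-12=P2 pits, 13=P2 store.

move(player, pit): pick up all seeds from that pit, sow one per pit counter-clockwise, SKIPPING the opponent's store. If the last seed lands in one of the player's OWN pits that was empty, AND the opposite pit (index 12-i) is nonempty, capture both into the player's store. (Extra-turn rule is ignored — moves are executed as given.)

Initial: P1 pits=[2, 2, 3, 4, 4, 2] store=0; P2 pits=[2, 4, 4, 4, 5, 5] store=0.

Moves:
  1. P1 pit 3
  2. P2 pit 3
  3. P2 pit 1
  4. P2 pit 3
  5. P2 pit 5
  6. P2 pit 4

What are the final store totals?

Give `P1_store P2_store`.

Answer: 1 3

Derivation:
Move 1: P1 pit3 -> P1=[2,2,3,0,5,3](1) P2=[3,4,4,4,5,5](0)
Move 2: P2 pit3 -> P1=[3,2,3,0,5,3](1) P2=[3,4,4,0,6,6](1)
Move 3: P2 pit1 -> P1=[3,2,3,0,5,3](1) P2=[3,0,5,1,7,7](1)
Move 4: P2 pit3 -> P1=[3,2,3,0,5,3](1) P2=[3,0,5,0,8,7](1)
Move 5: P2 pit5 -> P1=[4,3,4,1,6,4](1) P2=[3,0,5,0,8,0](2)
Move 6: P2 pit4 -> P1=[5,4,5,2,7,5](1) P2=[3,0,5,0,0,1](3)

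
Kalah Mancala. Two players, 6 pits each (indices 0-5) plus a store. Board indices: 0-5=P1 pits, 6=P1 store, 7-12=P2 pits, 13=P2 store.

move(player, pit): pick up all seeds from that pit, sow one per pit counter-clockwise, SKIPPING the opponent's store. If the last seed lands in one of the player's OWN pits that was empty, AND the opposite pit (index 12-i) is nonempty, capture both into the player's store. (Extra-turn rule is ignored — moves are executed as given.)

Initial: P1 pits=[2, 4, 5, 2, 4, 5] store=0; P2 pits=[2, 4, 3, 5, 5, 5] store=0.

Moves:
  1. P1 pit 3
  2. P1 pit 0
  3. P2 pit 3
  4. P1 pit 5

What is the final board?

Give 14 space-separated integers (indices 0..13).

Move 1: P1 pit3 -> P1=[2,4,5,0,5,6](0) P2=[2,4,3,5,5,5](0)
Move 2: P1 pit0 -> P1=[0,5,6,0,5,6](0) P2=[2,4,3,5,5,5](0)
Move 3: P2 pit3 -> P1=[1,6,6,0,5,6](0) P2=[2,4,3,0,6,6](1)
Move 4: P1 pit5 -> P1=[1,6,6,0,5,0](1) P2=[3,5,4,1,7,6](1)

Answer: 1 6 6 0 5 0 1 3 5 4 1 7 6 1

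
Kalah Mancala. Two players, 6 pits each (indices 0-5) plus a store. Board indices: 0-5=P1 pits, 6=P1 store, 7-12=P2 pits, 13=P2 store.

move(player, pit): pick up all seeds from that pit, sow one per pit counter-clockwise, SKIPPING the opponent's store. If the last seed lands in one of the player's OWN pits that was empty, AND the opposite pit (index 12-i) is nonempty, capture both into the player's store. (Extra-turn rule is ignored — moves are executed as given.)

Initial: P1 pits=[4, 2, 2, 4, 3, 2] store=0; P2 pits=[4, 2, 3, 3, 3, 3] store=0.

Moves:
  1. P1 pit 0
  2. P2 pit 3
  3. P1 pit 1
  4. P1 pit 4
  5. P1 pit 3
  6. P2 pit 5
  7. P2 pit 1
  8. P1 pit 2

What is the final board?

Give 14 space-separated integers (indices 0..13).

Answer: 0 1 0 1 2 5 3 7 0 6 1 5 0 4

Derivation:
Move 1: P1 pit0 -> P1=[0,3,3,5,4,2](0) P2=[4,2,3,3,3,3](0)
Move 2: P2 pit3 -> P1=[0,3,3,5,4,2](0) P2=[4,2,3,0,4,4](1)
Move 3: P1 pit1 -> P1=[0,0,4,6,5,2](0) P2=[4,2,3,0,4,4](1)
Move 4: P1 pit4 -> P1=[0,0,4,6,0,3](1) P2=[5,3,4,0,4,4](1)
Move 5: P1 pit3 -> P1=[0,0,4,0,1,4](2) P2=[6,4,5,0,4,4](1)
Move 6: P2 pit5 -> P1=[1,1,5,0,1,4](2) P2=[6,4,5,0,4,0](2)
Move 7: P2 pit1 -> P1=[0,1,5,0,1,4](2) P2=[6,0,6,1,5,0](4)
Move 8: P1 pit2 -> P1=[0,1,0,1,2,5](3) P2=[7,0,6,1,5,0](4)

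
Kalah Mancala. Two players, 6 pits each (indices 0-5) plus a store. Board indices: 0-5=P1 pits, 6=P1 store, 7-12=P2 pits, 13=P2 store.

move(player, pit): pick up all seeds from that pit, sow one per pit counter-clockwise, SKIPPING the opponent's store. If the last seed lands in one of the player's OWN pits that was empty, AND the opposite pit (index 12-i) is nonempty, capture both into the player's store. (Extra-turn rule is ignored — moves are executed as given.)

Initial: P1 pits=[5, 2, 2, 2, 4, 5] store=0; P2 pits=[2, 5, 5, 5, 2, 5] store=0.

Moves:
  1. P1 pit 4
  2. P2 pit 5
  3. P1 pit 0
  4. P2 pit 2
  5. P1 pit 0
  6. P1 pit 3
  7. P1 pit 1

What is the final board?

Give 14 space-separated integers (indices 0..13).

Move 1: P1 pit4 -> P1=[5,2,2,2,0,6](1) P2=[3,6,5,5,2,5](0)
Move 2: P2 pit5 -> P1=[6,3,3,3,0,6](1) P2=[3,6,5,5,2,0](1)
Move 3: P1 pit0 -> P1=[0,4,4,4,1,7](2) P2=[3,6,5,5,2,0](1)
Move 4: P2 pit2 -> P1=[1,4,4,4,1,7](2) P2=[3,6,0,6,3,1](2)
Move 5: P1 pit0 -> P1=[0,5,4,4,1,7](2) P2=[3,6,0,6,3,1](2)
Move 6: P1 pit3 -> P1=[0,5,4,0,2,8](3) P2=[4,6,0,6,3,1](2)
Move 7: P1 pit1 -> P1=[0,0,5,1,3,9](4) P2=[4,6,0,6,3,1](2)

Answer: 0 0 5 1 3 9 4 4 6 0 6 3 1 2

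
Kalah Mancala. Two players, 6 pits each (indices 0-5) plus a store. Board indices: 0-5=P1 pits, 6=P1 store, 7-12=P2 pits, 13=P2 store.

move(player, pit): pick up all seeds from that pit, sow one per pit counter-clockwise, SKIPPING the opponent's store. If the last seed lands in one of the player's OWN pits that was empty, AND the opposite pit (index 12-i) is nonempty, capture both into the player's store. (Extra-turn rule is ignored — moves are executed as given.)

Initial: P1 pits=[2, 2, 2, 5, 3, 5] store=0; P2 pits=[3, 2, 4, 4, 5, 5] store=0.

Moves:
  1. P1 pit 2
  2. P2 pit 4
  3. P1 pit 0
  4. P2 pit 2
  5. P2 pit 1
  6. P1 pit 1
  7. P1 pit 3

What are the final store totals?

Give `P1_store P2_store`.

Answer: 1 2

Derivation:
Move 1: P1 pit2 -> P1=[2,2,0,6,4,5](0) P2=[3,2,4,4,5,5](0)
Move 2: P2 pit4 -> P1=[3,3,1,6,4,5](0) P2=[3,2,4,4,0,6](1)
Move 3: P1 pit0 -> P1=[0,4,2,7,4,5](0) P2=[3,2,4,4,0,6](1)
Move 4: P2 pit2 -> P1=[0,4,2,7,4,5](0) P2=[3,2,0,5,1,7](2)
Move 5: P2 pit1 -> P1=[0,4,2,7,4,5](0) P2=[3,0,1,6,1,7](2)
Move 6: P1 pit1 -> P1=[0,0,3,8,5,6](0) P2=[3,0,1,6,1,7](2)
Move 7: P1 pit3 -> P1=[0,0,3,0,6,7](1) P2=[4,1,2,7,2,7](2)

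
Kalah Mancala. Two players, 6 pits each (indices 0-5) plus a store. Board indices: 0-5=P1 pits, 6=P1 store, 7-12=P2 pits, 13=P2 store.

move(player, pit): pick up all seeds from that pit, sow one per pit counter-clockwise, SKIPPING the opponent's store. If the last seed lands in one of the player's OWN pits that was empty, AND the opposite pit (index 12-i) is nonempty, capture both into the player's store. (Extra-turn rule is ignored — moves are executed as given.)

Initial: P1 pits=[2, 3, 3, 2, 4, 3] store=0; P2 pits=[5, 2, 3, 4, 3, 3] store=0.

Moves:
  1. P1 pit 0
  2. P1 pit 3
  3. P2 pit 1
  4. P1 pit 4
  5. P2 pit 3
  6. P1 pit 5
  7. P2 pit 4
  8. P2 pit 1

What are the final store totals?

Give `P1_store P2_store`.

Move 1: P1 pit0 -> P1=[0,4,4,2,4,3](0) P2=[5,2,3,4,3,3](0)
Move 2: P1 pit3 -> P1=[0,4,4,0,5,4](0) P2=[5,2,3,4,3,3](0)
Move 3: P2 pit1 -> P1=[0,4,4,0,5,4](0) P2=[5,0,4,5,3,3](0)
Move 4: P1 pit4 -> P1=[0,4,4,0,0,5](1) P2=[6,1,5,5,3,3](0)
Move 5: P2 pit3 -> P1=[1,5,4,0,0,5](1) P2=[6,1,5,0,4,4](1)
Move 6: P1 pit5 -> P1=[1,5,4,0,0,0](2) P2=[7,2,6,1,4,4](1)
Move 7: P2 pit4 -> P1=[2,6,4,0,0,0](2) P2=[7,2,6,1,0,5](2)
Move 8: P2 pit1 -> P1=[2,6,4,0,0,0](2) P2=[7,0,7,2,0,5](2)

Answer: 2 2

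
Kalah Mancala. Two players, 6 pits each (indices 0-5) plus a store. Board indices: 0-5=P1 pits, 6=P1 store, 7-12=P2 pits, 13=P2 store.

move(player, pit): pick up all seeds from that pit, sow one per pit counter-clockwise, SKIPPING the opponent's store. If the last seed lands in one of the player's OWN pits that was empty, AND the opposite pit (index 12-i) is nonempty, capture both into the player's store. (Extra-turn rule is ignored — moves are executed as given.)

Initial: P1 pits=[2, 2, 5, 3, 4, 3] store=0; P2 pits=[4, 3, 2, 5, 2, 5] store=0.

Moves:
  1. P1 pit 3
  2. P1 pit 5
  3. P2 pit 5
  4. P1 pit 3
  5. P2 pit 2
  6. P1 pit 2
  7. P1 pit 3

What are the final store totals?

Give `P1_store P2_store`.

Answer: 3 5

Derivation:
Move 1: P1 pit3 -> P1=[2,2,5,0,5,4](1) P2=[4,3,2,5,2,5](0)
Move 2: P1 pit5 -> P1=[2,2,5,0,5,0](2) P2=[5,4,3,5,2,5](0)
Move 3: P2 pit5 -> P1=[3,3,6,1,5,0](2) P2=[5,4,3,5,2,0](1)
Move 4: P1 pit3 -> P1=[3,3,6,0,6,0](2) P2=[5,4,3,5,2,0](1)
Move 5: P2 pit2 -> P1=[0,3,6,0,6,0](2) P2=[5,4,0,6,3,0](5)
Move 6: P1 pit2 -> P1=[0,3,0,1,7,1](3) P2=[6,5,0,6,3,0](5)
Move 7: P1 pit3 -> P1=[0,3,0,0,8,1](3) P2=[6,5,0,6,3,0](5)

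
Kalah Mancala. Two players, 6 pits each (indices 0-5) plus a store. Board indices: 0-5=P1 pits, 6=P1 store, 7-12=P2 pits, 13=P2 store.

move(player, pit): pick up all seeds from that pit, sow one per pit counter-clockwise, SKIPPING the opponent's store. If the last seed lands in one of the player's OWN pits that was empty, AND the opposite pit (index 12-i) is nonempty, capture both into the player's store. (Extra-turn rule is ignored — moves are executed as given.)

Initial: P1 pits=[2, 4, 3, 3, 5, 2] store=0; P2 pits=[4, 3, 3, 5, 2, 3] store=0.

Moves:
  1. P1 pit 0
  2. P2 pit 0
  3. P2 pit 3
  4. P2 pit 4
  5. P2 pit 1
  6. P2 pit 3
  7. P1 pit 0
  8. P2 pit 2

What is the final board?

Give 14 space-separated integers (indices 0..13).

Answer: 1 8 6 3 5 2 0 0 0 0 1 3 7 3

Derivation:
Move 1: P1 pit0 -> P1=[0,5,4,3,5,2](0) P2=[4,3,3,5,2,3](0)
Move 2: P2 pit0 -> P1=[0,5,4,3,5,2](0) P2=[0,4,4,6,3,3](0)
Move 3: P2 pit3 -> P1=[1,6,5,3,5,2](0) P2=[0,4,4,0,4,4](1)
Move 4: P2 pit4 -> P1=[2,7,5,3,5,2](0) P2=[0,4,4,0,0,5](2)
Move 5: P2 pit1 -> P1=[2,7,5,3,5,2](0) P2=[0,0,5,1,1,6](2)
Move 6: P2 pit3 -> P1=[2,7,5,3,5,2](0) P2=[0,0,5,0,2,6](2)
Move 7: P1 pit0 -> P1=[0,8,6,3,5,2](0) P2=[0,0,5,0,2,6](2)
Move 8: P2 pit2 -> P1=[1,8,6,3,5,2](0) P2=[0,0,0,1,3,7](3)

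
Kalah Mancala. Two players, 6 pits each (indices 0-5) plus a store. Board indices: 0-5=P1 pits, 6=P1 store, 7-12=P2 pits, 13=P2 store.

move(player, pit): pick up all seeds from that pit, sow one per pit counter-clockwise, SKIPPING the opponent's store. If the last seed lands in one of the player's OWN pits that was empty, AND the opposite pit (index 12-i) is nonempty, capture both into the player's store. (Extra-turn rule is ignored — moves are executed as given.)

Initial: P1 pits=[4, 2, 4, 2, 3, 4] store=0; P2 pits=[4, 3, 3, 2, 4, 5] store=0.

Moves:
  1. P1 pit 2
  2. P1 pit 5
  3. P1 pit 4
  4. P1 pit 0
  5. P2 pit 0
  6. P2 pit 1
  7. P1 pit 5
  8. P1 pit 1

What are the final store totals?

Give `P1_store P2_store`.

Answer: 10 1

Derivation:
Move 1: P1 pit2 -> P1=[4,2,0,3,4,5](1) P2=[4,3,3,2,4,5](0)
Move 2: P1 pit5 -> P1=[4,2,0,3,4,0](2) P2=[5,4,4,3,4,5](0)
Move 3: P1 pit4 -> P1=[4,2,0,3,0,1](3) P2=[6,5,4,3,4,5](0)
Move 4: P1 pit0 -> P1=[0,3,1,4,0,1](9) P2=[6,0,4,3,4,5](0)
Move 5: P2 pit0 -> P1=[0,3,1,4,0,1](9) P2=[0,1,5,4,5,6](1)
Move 6: P2 pit1 -> P1=[0,3,1,4,0,1](9) P2=[0,0,6,4,5,6](1)
Move 7: P1 pit5 -> P1=[0,3,1,4,0,0](10) P2=[0,0,6,4,5,6](1)
Move 8: P1 pit1 -> P1=[0,0,2,5,1,0](10) P2=[0,0,6,4,5,6](1)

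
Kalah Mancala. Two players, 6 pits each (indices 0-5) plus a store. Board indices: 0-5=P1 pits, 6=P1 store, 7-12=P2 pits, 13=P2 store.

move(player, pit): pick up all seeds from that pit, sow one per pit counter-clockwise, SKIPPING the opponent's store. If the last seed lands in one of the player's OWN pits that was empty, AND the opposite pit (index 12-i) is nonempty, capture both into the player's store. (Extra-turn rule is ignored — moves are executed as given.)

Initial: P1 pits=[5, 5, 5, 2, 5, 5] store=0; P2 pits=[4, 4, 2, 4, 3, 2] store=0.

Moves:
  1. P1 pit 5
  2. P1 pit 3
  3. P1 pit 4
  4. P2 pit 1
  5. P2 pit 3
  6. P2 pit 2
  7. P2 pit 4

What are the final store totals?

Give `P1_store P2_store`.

Answer: 8 4

Derivation:
Move 1: P1 pit5 -> P1=[5,5,5,2,5,0](1) P2=[5,5,3,5,3,2](0)
Move 2: P1 pit3 -> P1=[5,5,5,0,6,0](7) P2=[0,5,3,5,3,2](0)
Move 3: P1 pit4 -> P1=[5,5,5,0,0,1](8) P2=[1,6,4,6,3,2](0)
Move 4: P2 pit1 -> P1=[6,5,5,0,0,1](8) P2=[1,0,5,7,4,3](1)
Move 5: P2 pit3 -> P1=[7,6,6,1,0,1](8) P2=[1,0,5,0,5,4](2)
Move 6: P2 pit2 -> P1=[8,6,6,1,0,1](8) P2=[1,0,0,1,6,5](3)
Move 7: P2 pit4 -> P1=[9,7,7,2,0,1](8) P2=[1,0,0,1,0,6](4)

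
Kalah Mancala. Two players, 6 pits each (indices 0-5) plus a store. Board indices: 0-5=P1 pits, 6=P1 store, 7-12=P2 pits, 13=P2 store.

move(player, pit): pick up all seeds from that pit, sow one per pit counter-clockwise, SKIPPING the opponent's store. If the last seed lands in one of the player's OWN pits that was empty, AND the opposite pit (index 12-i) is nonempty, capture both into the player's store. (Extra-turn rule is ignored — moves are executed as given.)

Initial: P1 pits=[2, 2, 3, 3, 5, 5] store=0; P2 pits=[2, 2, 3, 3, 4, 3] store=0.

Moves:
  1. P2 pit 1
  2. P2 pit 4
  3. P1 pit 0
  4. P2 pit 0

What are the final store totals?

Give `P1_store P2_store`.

Answer: 0 1

Derivation:
Move 1: P2 pit1 -> P1=[2,2,3,3,5,5](0) P2=[2,0,4,4,4,3](0)
Move 2: P2 pit4 -> P1=[3,3,3,3,5,5](0) P2=[2,0,4,4,0,4](1)
Move 3: P1 pit0 -> P1=[0,4,4,4,5,5](0) P2=[2,0,4,4,0,4](1)
Move 4: P2 pit0 -> P1=[0,4,4,4,5,5](0) P2=[0,1,5,4,0,4](1)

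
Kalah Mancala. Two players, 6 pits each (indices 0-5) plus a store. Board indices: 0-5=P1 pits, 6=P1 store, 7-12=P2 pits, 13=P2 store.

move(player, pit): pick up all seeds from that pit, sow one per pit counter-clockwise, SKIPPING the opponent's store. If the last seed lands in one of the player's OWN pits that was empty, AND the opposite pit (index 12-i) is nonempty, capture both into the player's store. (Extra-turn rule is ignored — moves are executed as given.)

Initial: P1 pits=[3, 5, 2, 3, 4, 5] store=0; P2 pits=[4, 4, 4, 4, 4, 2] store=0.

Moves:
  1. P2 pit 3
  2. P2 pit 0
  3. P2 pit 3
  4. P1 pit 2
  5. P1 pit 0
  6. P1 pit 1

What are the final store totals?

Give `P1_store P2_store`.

Move 1: P2 pit3 -> P1=[4,5,2,3,4,5](0) P2=[4,4,4,0,5,3](1)
Move 2: P2 pit0 -> P1=[4,5,2,3,4,5](0) P2=[0,5,5,1,6,3](1)
Move 3: P2 pit3 -> P1=[4,5,2,3,4,5](0) P2=[0,5,5,0,7,3](1)
Move 4: P1 pit2 -> P1=[4,5,0,4,5,5](0) P2=[0,5,5,0,7,3](1)
Move 5: P1 pit0 -> P1=[0,6,1,5,6,5](0) P2=[0,5,5,0,7,3](1)
Move 6: P1 pit1 -> P1=[0,0,2,6,7,6](1) P2=[1,5,5,0,7,3](1)

Answer: 1 1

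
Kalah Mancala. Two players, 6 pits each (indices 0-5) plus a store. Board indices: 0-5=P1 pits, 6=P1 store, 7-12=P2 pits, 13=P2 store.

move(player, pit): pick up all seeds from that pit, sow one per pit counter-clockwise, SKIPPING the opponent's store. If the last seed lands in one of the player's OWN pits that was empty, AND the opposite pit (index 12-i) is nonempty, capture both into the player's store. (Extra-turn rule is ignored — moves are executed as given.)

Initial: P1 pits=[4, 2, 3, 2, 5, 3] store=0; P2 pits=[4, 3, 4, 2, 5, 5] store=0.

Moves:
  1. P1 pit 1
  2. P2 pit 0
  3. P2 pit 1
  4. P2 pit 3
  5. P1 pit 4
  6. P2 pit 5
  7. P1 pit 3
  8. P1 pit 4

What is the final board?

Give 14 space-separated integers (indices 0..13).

Move 1: P1 pit1 -> P1=[4,0,4,3,5,3](0) P2=[4,3,4,2,5,5](0)
Move 2: P2 pit0 -> P1=[4,0,4,3,5,3](0) P2=[0,4,5,3,6,5](0)
Move 3: P2 pit1 -> P1=[4,0,4,3,5,3](0) P2=[0,0,6,4,7,6](0)
Move 4: P2 pit3 -> P1=[5,0,4,3,5,3](0) P2=[0,0,6,0,8,7](1)
Move 5: P1 pit4 -> P1=[5,0,4,3,0,4](1) P2=[1,1,7,0,8,7](1)
Move 6: P2 pit5 -> P1=[6,1,5,4,1,5](1) P2=[1,1,7,0,8,0](2)
Move 7: P1 pit3 -> P1=[6,1,5,0,2,6](2) P2=[2,1,7,0,8,0](2)
Move 8: P1 pit4 -> P1=[6,1,5,0,0,7](3) P2=[2,1,7,0,8,0](2)

Answer: 6 1 5 0 0 7 3 2 1 7 0 8 0 2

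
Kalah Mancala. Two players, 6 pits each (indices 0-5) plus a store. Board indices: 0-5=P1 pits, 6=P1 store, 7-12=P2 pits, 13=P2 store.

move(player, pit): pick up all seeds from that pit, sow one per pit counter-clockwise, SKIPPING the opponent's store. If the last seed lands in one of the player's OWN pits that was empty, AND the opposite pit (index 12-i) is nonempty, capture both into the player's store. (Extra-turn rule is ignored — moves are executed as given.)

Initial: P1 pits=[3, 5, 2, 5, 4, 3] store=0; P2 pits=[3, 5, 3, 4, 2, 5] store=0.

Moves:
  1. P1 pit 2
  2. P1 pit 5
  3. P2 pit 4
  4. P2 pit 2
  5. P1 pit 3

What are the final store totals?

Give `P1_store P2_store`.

Answer: 2 1

Derivation:
Move 1: P1 pit2 -> P1=[3,5,0,6,5,3](0) P2=[3,5,3,4,2,5](0)
Move 2: P1 pit5 -> P1=[3,5,0,6,5,0](1) P2=[4,6,3,4,2,5](0)
Move 3: P2 pit4 -> P1=[3,5,0,6,5,0](1) P2=[4,6,3,4,0,6](1)
Move 4: P2 pit2 -> P1=[3,5,0,6,5,0](1) P2=[4,6,0,5,1,7](1)
Move 5: P1 pit3 -> P1=[3,5,0,0,6,1](2) P2=[5,7,1,5,1,7](1)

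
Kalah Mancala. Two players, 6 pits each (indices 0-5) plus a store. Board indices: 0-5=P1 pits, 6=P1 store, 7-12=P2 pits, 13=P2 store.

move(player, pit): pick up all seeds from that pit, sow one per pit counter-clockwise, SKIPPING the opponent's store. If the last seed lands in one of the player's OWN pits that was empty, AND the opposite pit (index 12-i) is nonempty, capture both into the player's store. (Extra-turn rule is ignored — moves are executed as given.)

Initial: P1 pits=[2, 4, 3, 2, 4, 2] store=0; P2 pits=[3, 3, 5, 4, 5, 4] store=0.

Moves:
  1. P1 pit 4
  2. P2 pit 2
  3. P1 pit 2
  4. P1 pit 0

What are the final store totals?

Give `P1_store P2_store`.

Move 1: P1 pit4 -> P1=[2,4,3,2,0,3](1) P2=[4,4,5,4,5,4](0)
Move 2: P2 pit2 -> P1=[3,4,3,2,0,3](1) P2=[4,4,0,5,6,5](1)
Move 3: P1 pit2 -> P1=[3,4,0,3,1,4](1) P2=[4,4,0,5,6,5](1)
Move 4: P1 pit0 -> P1=[0,5,1,4,1,4](1) P2=[4,4,0,5,6,5](1)

Answer: 1 1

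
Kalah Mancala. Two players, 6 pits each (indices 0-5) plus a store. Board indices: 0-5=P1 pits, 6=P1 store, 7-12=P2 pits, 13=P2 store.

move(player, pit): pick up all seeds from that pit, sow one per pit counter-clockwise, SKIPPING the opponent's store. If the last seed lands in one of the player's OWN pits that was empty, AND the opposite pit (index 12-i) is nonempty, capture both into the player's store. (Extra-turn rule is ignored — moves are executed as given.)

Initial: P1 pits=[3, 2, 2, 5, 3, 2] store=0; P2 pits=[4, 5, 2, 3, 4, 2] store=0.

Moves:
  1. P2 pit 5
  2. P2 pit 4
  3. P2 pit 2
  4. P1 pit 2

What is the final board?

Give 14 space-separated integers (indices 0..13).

Answer: 5 0 0 6 4 2 0 4 5 0 4 0 1 6

Derivation:
Move 1: P2 pit5 -> P1=[4,2,2,5,3,2](0) P2=[4,5,2,3,4,0](1)
Move 2: P2 pit4 -> P1=[5,3,2,5,3,2](0) P2=[4,5,2,3,0,1](2)
Move 3: P2 pit2 -> P1=[5,0,2,5,3,2](0) P2=[4,5,0,4,0,1](6)
Move 4: P1 pit2 -> P1=[5,0,0,6,4,2](0) P2=[4,5,0,4,0,1](6)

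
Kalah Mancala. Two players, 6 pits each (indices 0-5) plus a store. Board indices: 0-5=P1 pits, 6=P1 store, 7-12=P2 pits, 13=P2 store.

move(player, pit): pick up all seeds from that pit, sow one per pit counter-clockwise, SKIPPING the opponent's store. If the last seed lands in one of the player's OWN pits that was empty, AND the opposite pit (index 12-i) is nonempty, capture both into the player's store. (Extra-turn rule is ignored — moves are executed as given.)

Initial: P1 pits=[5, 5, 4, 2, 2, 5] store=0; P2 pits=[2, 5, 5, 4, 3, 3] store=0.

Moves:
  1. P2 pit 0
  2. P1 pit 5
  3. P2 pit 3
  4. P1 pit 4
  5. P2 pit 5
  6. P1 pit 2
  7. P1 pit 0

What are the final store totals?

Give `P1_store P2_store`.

Move 1: P2 pit0 -> P1=[5,5,4,2,2,5](0) P2=[0,6,6,4,3,3](0)
Move 2: P1 pit5 -> P1=[5,5,4,2,2,0](1) P2=[1,7,7,5,3,3](0)
Move 3: P2 pit3 -> P1=[6,6,4,2,2,0](1) P2=[1,7,7,0,4,4](1)
Move 4: P1 pit4 -> P1=[6,6,4,2,0,1](2) P2=[1,7,7,0,4,4](1)
Move 5: P2 pit5 -> P1=[7,7,5,2,0,1](2) P2=[1,7,7,0,4,0](2)
Move 6: P1 pit2 -> P1=[7,7,0,3,1,2](3) P2=[2,7,7,0,4,0](2)
Move 7: P1 pit0 -> P1=[0,8,1,4,2,3](4) P2=[3,7,7,0,4,0](2)

Answer: 4 2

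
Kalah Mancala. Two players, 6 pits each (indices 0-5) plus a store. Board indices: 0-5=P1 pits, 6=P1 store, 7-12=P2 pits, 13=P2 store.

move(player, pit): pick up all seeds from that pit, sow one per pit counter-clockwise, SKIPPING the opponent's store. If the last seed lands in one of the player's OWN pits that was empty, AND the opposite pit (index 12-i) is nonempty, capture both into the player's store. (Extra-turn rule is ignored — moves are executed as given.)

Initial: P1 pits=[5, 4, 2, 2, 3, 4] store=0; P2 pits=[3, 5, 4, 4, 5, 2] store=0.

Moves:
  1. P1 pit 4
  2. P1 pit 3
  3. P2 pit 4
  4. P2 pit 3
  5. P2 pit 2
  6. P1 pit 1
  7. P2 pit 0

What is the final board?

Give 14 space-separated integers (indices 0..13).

Move 1: P1 pit4 -> P1=[5,4,2,2,0,5](1) P2=[4,5,4,4,5,2](0)
Move 2: P1 pit3 -> P1=[5,4,2,0,1,6](1) P2=[4,5,4,4,5,2](0)
Move 3: P2 pit4 -> P1=[6,5,3,0,1,6](1) P2=[4,5,4,4,0,3](1)
Move 4: P2 pit3 -> P1=[7,5,3,0,1,6](1) P2=[4,5,4,0,1,4](2)
Move 5: P2 pit2 -> P1=[7,5,3,0,1,6](1) P2=[4,5,0,1,2,5](3)
Move 6: P1 pit1 -> P1=[7,0,4,1,2,7](2) P2=[4,5,0,1,2,5](3)
Move 7: P2 pit0 -> P1=[7,0,4,1,2,7](2) P2=[0,6,1,2,3,5](3)

Answer: 7 0 4 1 2 7 2 0 6 1 2 3 5 3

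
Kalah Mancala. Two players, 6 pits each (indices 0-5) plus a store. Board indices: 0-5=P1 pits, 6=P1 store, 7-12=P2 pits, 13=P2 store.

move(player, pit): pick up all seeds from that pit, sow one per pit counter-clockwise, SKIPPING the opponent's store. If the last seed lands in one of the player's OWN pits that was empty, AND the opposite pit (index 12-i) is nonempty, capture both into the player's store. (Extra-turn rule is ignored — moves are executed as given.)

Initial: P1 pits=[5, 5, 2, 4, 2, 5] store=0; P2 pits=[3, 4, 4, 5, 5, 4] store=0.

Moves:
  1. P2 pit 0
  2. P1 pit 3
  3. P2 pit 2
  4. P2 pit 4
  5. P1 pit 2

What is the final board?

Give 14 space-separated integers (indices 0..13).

Move 1: P2 pit0 -> P1=[5,5,2,4,2,5](0) P2=[0,5,5,6,5,4](0)
Move 2: P1 pit3 -> P1=[5,5,2,0,3,6](1) P2=[1,5,5,6,5,4](0)
Move 3: P2 pit2 -> P1=[6,5,2,0,3,6](1) P2=[1,5,0,7,6,5](1)
Move 4: P2 pit4 -> P1=[7,6,3,1,3,6](1) P2=[1,5,0,7,0,6](2)
Move 5: P1 pit2 -> P1=[7,6,0,2,4,7](1) P2=[1,5,0,7,0,6](2)

Answer: 7 6 0 2 4 7 1 1 5 0 7 0 6 2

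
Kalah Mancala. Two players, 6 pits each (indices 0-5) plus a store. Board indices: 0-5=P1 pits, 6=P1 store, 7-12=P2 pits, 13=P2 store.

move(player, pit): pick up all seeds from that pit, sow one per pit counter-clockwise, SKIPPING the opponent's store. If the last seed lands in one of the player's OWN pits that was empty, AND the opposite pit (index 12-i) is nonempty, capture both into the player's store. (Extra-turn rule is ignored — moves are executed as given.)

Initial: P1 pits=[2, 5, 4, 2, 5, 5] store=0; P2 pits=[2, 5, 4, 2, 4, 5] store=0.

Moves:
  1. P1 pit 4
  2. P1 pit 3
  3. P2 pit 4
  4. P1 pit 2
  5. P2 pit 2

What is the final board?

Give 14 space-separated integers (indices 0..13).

Move 1: P1 pit4 -> P1=[2,5,4,2,0,6](1) P2=[3,6,5,2,4,5](0)
Move 2: P1 pit3 -> P1=[2,5,4,0,1,7](1) P2=[3,6,5,2,4,5](0)
Move 3: P2 pit4 -> P1=[3,6,4,0,1,7](1) P2=[3,6,5,2,0,6](1)
Move 4: P1 pit2 -> P1=[3,6,0,1,2,8](2) P2=[3,6,5,2,0,6](1)
Move 5: P2 pit2 -> P1=[4,6,0,1,2,8](2) P2=[3,6,0,3,1,7](2)

Answer: 4 6 0 1 2 8 2 3 6 0 3 1 7 2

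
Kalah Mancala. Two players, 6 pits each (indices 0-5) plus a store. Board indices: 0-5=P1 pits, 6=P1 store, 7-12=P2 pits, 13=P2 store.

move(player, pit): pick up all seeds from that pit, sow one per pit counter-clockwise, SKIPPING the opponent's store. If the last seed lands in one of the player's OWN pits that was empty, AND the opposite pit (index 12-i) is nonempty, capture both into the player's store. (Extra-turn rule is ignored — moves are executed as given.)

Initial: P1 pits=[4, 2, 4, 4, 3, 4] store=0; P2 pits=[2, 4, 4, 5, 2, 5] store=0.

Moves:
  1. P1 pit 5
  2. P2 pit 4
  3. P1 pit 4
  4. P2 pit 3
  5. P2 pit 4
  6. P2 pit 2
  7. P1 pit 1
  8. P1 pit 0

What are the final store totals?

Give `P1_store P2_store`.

Move 1: P1 pit5 -> P1=[4,2,4,4,3,0](1) P2=[3,5,5,5,2,5](0)
Move 2: P2 pit4 -> P1=[4,2,4,4,3,0](1) P2=[3,5,5,5,0,6](1)
Move 3: P1 pit4 -> P1=[4,2,4,4,0,1](2) P2=[4,5,5,5,0,6](1)
Move 4: P2 pit3 -> P1=[5,3,4,4,0,1](2) P2=[4,5,5,0,1,7](2)
Move 5: P2 pit4 -> P1=[5,3,4,4,0,1](2) P2=[4,5,5,0,0,8](2)
Move 6: P2 pit2 -> P1=[6,3,4,4,0,1](2) P2=[4,5,0,1,1,9](3)
Move 7: P1 pit1 -> P1=[6,0,5,5,0,1](8) P2=[4,0,0,1,1,9](3)
Move 8: P1 pit0 -> P1=[0,1,6,6,1,2](9) P2=[4,0,0,1,1,9](3)

Answer: 9 3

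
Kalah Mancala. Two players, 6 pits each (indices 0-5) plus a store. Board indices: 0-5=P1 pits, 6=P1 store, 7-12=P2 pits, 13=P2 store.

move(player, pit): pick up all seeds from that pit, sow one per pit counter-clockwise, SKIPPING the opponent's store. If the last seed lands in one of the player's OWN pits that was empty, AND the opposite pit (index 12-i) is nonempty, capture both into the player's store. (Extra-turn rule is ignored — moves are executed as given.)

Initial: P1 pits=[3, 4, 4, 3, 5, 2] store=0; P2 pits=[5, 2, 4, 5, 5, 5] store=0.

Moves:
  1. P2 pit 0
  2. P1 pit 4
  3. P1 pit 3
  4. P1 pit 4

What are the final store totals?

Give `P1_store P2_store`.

Answer: 2 0

Derivation:
Move 1: P2 pit0 -> P1=[3,4,4,3,5,2](0) P2=[0,3,5,6,6,6](0)
Move 2: P1 pit4 -> P1=[3,4,4,3,0,3](1) P2=[1,4,6,6,6,6](0)
Move 3: P1 pit3 -> P1=[3,4,4,0,1,4](2) P2=[1,4,6,6,6,6](0)
Move 4: P1 pit4 -> P1=[3,4,4,0,0,5](2) P2=[1,4,6,6,6,6](0)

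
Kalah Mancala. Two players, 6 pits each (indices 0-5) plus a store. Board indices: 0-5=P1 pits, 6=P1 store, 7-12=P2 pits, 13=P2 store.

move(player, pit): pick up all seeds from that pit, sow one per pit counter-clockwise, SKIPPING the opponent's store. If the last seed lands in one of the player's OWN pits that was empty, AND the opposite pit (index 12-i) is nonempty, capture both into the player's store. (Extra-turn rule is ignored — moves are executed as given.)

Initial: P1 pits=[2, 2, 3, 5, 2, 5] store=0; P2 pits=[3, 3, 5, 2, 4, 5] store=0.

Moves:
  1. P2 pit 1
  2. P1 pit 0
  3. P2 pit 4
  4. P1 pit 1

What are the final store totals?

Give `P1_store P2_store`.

Answer: 0 1

Derivation:
Move 1: P2 pit1 -> P1=[2,2,3,5,2,5](0) P2=[3,0,6,3,5,5](0)
Move 2: P1 pit0 -> P1=[0,3,4,5,2,5](0) P2=[3,0,6,3,5,5](0)
Move 3: P2 pit4 -> P1=[1,4,5,5,2,5](0) P2=[3,0,6,3,0,6](1)
Move 4: P1 pit1 -> P1=[1,0,6,6,3,6](0) P2=[3,0,6,3,0,6](1)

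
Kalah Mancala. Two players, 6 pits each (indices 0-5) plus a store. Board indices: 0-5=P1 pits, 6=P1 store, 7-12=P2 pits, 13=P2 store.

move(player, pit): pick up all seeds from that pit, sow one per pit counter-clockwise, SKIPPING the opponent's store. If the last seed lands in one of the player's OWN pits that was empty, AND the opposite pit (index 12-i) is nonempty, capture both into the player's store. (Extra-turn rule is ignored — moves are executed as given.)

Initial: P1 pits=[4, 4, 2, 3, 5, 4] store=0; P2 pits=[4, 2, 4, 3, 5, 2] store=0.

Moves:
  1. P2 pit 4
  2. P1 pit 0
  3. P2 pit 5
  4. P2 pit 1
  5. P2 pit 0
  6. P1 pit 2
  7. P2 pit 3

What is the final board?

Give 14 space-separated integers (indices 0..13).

Answer: 2 1 0 5 7 6 1 0 1 6 0 1 1 11

Derivation:
Move 1: P2 pit4 -> P1=[5,5,3,3,5,4](0) P2=[4,2,4,3,0,3](1)
Move 2: P1 pit0 -> P1=[0,6,4,4,6,5](0) P2=[4,2,4,3,0,3](1)
Move 3: P2 pit5 -> P1=[1,7,4,4,6,5](0) P2=[4,2,4,3,0,0](2)
Move 4: P2 pit1 -> P1=[1,7,4,4,6,5](0) P2=[4,0,5,4,0,0](2)
Move 5: P2 pit0 -> P1=[1,0,4,4,6,5](0) P2=[0,1,6,5,0,0](10)
Move 6: P1 pit2 -> P1=[1,0,0,5,7,6](1) P2=[0,1,6,5,0,0](10)
Move 7: P2 pit3 -> P1=[2,1,0,5,7,6](1) P2=[0,1,6,0,1,1](11)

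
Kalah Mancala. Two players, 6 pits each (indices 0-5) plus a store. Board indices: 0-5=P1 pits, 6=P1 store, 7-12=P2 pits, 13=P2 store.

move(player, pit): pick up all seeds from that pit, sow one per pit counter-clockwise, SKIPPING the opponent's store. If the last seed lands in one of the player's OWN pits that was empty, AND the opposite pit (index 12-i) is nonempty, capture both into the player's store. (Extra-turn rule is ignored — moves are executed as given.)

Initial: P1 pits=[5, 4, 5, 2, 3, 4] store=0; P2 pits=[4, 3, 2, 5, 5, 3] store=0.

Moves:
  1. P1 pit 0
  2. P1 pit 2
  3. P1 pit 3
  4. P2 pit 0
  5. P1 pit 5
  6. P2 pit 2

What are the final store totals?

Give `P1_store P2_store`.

Answer: 3 2

Derivation:
Move 1: P1 pit0 -> P1=[0,5,6,3,4,5](0) P2=[4,3,2,5,5,3](0)
Move 2: P1 pit2 -> P1=[0,5,0,4,5,6](1) P2=[5,4,2,5,5,3](0)
Move 3: P1 pit3 -> P1=[0,5,0,0,6,7](2) P2=[6,4,2,5,5,3](0)
Move 4: P2 pit0 -> P1=[0,5,0,0,6,7](2) P2=[0,5,3,6,6,4](1)
Move 5: P1 pit5 -> P1=[0,5,0,0,6,0](3) P2=[1,6,4,7,7,5](1)
Move 6: P2 pit2 -> P1=[0,5,0,0,6,0](3) P2=[1,6,0,8,8,6](2)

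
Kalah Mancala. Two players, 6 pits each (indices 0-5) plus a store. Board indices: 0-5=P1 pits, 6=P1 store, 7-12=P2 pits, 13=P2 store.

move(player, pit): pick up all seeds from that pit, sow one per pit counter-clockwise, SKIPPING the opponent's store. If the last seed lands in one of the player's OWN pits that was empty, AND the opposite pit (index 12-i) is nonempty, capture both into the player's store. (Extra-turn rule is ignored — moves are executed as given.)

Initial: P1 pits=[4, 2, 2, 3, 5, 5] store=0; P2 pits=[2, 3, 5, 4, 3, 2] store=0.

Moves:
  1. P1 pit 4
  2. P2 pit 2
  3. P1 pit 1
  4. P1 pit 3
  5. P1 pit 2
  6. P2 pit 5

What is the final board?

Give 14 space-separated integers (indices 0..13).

Move 1: P1 pit4 -> P1=[4,2,2,3,0,6](1) P2=[3,4,6,4,3,2](0)
Move 2: P2 pit2 -> P1=[5,3,2,3,0,6](1) P2=[3,4,0,5,4,3](1)
Move 3: P1 pit1 -> P1=[5,0,3,4,0,6](6) P2=[3,0,0,5,4,3](1)
Move 4: P1 pit3 -> P1=[5,0,3,0,1,7](7) P2=[4,0,0,5,4,3](1)
Move 5: P1 pit2 -> P1=[5,0,0,1,2,8](7) P2=[4,0,0,5,4,3](1)
Move 6: P2 pit5 -> P1=[6,1,0,1,2,8](7) P2=[4,0,0,5,4,0](2)

Answer: 6 1 0 1 2 8 7 4 0 0 5 4 0 2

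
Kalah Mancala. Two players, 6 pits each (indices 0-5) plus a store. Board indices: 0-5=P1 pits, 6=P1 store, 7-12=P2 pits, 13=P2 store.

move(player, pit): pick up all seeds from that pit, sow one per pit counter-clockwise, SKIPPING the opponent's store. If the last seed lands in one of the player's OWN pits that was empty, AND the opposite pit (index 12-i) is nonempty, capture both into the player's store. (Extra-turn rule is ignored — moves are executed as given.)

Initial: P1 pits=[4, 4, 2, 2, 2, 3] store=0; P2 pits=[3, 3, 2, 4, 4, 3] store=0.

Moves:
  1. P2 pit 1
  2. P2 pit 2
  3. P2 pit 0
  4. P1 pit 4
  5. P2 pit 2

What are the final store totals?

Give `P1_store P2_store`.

Move 1: P2 pit1 -> P1=[4,4,2,2,2,3](0) P2=[3,0,3,5,5,3](0)
Move 2: P2 pit2 -> P1=[4,4,2,2,2,3](0) P2=[3,0,0,6,6,4](0)
Move 3: P2 pit0 -> P1=[4,4,2,2,2,3](0) P2=[0,1,1,7,6,4](0)
Move 4: P1 pit4 -> P1=[4,4,2,2,0,4](1) P2=[0,1,1,7,6,4](0)
Move 5: P2 pit2 -> P1=[4,4,2,2,0,4](1) P2=[0,1,0,8,6,4](0)

Answer: 1 0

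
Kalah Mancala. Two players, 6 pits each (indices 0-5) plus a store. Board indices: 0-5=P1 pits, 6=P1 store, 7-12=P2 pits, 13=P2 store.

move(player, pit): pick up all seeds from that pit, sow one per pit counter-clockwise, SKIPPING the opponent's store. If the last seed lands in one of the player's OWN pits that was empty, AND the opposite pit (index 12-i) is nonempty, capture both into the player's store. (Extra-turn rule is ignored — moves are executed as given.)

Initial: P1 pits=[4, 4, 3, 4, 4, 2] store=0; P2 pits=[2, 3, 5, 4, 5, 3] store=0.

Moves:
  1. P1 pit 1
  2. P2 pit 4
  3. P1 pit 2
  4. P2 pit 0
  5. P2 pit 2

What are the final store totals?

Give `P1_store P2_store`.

Move 1: P1 pit1 -> P1=[4,0,4,5,5,3](0) P2=[2,3,5,4,5,3](0)
Move 2: P2 pit4 -> P1=[5,1,5,5,5,3](0) P2=[2,3,5,4,0,4](1)
Move 3: P1 pit2 -> P1=[5,1,0,6,6,4](1) P2=[3,3,5,4,0,4](1)
Move 4: P2 pit0 -> P1=[5,1,0,6,6,4](1) P2=[0,4,6,5,0,4](1)
Move 5: P2 pit2 -> P1=[6,2,0,6,6,4](1) P2=[0,4,0,6,1,5](2)

Answer: 1 2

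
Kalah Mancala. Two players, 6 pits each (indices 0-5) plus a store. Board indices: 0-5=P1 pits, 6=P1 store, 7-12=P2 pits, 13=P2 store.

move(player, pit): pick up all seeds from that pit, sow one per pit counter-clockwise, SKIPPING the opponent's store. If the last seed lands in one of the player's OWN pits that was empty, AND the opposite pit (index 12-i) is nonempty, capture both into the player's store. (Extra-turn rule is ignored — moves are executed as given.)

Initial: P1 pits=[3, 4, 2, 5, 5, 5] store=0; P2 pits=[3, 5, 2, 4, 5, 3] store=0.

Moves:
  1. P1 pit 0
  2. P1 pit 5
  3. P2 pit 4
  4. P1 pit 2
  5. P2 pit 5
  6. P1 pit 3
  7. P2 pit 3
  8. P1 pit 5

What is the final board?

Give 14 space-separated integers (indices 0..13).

Move 1: P1 pit0 -> P1=[0,5,3,6,5,5](0) P2=[3,5,2,4,5,3](0)
Move 2: P1 pit5 -> P1=[0,5,3,6,5,0](1) P2=[4,6,3,5,5,3](0)
Move 3: P2 pit4 -> P1=[1,6,4,6,5,0](1) P2=[4,6,3,5,0,4](1)
Move 4: P1 pit2 -> P1=[1,6,0,7,6,1](2) P2=[4,6,3,5,0,4](1)
Move 5: P2 pit5 -> P1=[2,7,1,7,6,1](2) P2=[4,6,3,5,0,0](2)
Move 6: P1 pit3 -> P1=[2,7,1,0,7,2](3) P2=[5,7,4,6,0,0](2)
Move 7: P2 pit3 -> P1=[3,8,2,0,7,2](3) P2=[5,7,4,0,1,1](3)
Move 8: P1 pit5 -> P1=[3,8,2,0,7,0](4) P2=[6,7,4,0,1,1](3)

Answer: 3 8 2 0 7 0 4 6 7 4 0 1 1 3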